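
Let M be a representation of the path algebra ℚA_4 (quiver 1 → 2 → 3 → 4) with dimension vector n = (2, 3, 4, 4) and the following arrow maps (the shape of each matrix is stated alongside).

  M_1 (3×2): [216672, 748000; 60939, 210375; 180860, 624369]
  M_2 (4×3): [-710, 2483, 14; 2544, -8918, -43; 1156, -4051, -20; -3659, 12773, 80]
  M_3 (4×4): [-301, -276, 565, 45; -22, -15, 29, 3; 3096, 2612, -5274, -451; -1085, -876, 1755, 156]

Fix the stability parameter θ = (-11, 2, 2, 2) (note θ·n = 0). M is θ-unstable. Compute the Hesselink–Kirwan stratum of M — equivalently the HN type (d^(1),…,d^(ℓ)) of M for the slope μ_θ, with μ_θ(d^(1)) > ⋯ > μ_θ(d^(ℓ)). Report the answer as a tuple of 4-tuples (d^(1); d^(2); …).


Interval decomposition of M: I[1,4]^2, I[2,4], I[3,3], I[4,4].
HN type (ℓ=2): μ^(1)=2; μ^(2)=-11

((0, 3, 4, 4); (2, 0, 0, 0))


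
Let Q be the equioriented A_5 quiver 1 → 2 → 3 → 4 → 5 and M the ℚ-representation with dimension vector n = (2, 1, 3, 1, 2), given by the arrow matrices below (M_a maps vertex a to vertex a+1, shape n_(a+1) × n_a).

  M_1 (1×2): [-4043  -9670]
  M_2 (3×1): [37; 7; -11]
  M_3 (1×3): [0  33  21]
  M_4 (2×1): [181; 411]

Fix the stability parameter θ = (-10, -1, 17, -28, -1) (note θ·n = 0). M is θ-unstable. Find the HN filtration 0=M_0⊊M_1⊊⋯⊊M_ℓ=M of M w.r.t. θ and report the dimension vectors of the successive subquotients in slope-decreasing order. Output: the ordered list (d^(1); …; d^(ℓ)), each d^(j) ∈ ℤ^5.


Via rank(M_{q-1}∘⋯∘M_p): M ≅ I[1,1], I[1,3], I[3,3], I[3,5], I[5,5].
μ_θ-semistable layers: μ^(1)=17; μ^(2)=-1; μ^(3)=-11/2; μ^(4)=-10

((0, 0, 2, 0, 0); (0, 1, 0, 0, 2); (0, 0, 1, 1, 0); (2, 0, 0, 0, 0))


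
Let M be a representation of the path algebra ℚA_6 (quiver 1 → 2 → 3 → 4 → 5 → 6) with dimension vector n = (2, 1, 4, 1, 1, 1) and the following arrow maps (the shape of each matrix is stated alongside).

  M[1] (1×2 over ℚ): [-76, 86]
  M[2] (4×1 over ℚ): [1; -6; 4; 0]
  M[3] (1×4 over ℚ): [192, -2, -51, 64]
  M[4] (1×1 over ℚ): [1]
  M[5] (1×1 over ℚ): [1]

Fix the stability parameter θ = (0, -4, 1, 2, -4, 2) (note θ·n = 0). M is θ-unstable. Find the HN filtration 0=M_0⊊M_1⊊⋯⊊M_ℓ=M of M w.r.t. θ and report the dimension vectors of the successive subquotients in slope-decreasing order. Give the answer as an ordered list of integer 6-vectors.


Via rank(M_{q-1}∘⋯∘M_p): M ≅ I[1,1], I[1,3], I[3,3]^2, I[3,6].
μ_θ-semistable layers: μ^(1)=2; μ^(2)=1; μ^(3)=0; μ^(4)=-1/3; μ^(5)=-2

((0, 0, 0, 0, 0, 1); (0, 0, 3, 0, 0, 0); (1, 0, 0, 0, 0, 0); (0, 0, 1, 1, 1, 0); (1, 1, 0, 0, 0, 0))


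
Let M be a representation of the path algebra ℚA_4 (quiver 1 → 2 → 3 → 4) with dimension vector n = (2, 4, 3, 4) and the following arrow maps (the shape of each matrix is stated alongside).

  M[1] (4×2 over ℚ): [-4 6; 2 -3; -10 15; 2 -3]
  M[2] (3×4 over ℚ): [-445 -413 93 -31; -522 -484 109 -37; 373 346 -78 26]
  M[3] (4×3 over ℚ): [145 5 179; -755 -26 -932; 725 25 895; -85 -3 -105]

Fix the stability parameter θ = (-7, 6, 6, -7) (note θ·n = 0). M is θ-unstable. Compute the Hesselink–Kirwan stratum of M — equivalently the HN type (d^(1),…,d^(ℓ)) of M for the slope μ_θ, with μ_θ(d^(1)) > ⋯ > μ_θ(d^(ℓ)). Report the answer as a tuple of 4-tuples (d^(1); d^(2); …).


Barcode: M ≅ I[1,1], I[1,4], I[2,2], I[2,3], I[2,4], I[4,4]^2. HN layers by μ_θ (3 steps, strictly decreasing):
  μ^(1)=6; μ^(2)=5/3; μ^(3)=-7

((0, 2, 1, 0); (0, 2, 2, 2); (2, 0, 0, 2))


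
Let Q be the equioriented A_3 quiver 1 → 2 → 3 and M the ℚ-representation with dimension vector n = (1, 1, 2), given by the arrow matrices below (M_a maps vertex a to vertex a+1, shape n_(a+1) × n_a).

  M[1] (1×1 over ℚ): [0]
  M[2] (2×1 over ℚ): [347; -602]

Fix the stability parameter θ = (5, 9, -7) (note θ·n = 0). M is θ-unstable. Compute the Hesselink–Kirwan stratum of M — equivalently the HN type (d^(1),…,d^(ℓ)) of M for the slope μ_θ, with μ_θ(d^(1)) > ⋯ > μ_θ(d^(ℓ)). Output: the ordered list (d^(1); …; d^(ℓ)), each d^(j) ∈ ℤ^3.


Via rank(M_{q-1}∘⋯∘M_p): M ≅ I[1,1], I[2,3], I[3,3].
μ_θ-semistable layers: μ^(1)=5; μ^(2)=1; μ^(3)=-7

((1, 0, 0); (0, 1, 1); (0, 0, 1))


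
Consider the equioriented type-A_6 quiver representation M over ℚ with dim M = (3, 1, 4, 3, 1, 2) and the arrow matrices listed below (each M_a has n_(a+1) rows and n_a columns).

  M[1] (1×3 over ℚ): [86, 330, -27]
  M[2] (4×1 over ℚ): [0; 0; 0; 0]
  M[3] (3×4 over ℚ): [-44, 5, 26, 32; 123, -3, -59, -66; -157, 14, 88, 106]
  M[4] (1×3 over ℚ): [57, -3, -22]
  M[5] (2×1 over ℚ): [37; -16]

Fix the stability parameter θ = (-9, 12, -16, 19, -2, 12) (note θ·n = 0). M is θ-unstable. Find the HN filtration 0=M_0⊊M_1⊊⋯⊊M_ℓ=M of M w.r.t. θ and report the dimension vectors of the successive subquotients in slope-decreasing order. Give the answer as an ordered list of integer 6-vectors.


Barcode: M ≅ I[1,1]^2, I[1,2], I[3,3], I[3,4]^2, I[3,6], I[6,6]. HN layers by μ_θ (5 steps, strictly decreasing):
  μ^(1)=19; μ^(2)=12; μ^(3)=17/2; μ^(4)=-9; μ^(5)=-16

((0, 0, 0, 2, 0, 0); (0, 1, 0, 0, 0, 2); (0, 0, 0, 1, 1, 0); (3, 0, 0, 0, 0, 0); (0, 0, 4, 0, 0, 0))


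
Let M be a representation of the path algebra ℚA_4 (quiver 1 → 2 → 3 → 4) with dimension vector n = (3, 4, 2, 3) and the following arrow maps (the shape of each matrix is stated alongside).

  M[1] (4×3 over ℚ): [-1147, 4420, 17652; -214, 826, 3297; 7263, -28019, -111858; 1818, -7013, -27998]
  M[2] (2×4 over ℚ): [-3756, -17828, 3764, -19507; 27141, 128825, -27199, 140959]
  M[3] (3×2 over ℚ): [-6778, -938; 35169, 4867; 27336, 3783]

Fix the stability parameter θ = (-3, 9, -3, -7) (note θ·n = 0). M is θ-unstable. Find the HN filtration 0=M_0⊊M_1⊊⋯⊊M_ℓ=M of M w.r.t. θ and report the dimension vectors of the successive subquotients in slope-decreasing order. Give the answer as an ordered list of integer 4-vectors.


Via rank(M_{q-1}∘⋯∘M_p): M ≅ I[1,2], I[1,4]^2, I[2,2], I[4,4].
μ_θ-semistable layers: μ^(1)=9; μ^(2)=-1/3; μ^(3)=-3; μ^(4)=-7

((0, 2, 0, 0); (0, 2, 2, 2); (3, 0, 0, 0); (0, 0, 0, 1))


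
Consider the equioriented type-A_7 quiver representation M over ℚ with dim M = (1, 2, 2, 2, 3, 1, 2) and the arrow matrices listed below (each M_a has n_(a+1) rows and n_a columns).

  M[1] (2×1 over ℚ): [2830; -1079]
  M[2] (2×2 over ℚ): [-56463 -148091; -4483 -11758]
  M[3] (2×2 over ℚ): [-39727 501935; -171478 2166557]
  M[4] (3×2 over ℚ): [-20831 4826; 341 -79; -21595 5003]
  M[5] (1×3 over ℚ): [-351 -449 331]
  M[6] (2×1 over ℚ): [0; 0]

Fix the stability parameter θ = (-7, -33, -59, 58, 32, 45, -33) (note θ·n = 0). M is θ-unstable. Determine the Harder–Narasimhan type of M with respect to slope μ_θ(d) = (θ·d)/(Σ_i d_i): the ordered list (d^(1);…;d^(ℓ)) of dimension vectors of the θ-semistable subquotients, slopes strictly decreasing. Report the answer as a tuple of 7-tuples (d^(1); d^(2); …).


Barcode: M ≅ I[1,6], I[2,5], I[5,5], I[7,7]^2. HN layers by μ_θ (4 steps, strictly decreasing):
  μ^(1)=45; μ^(2)=32; μ^(3)=-33; μ^(4)=-46

((0, 0, 0, 2, 2, 1, 0); (0, 0, 0, 0, 1, 0, 0); (1, 1, 1, 0, 0, 0, 2); (0, 1, 1, 0, 0, 0, 0))


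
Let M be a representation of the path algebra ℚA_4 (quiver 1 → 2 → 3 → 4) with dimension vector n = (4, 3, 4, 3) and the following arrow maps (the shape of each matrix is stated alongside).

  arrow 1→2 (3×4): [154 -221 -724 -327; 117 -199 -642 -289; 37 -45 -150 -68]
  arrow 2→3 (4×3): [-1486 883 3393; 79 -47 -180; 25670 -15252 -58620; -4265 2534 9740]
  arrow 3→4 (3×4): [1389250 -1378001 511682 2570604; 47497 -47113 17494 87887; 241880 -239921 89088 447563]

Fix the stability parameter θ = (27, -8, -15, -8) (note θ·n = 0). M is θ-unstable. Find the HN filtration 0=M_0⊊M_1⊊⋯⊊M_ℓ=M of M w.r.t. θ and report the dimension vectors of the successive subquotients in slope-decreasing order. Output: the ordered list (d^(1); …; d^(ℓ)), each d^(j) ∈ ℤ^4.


Interval decomposition of M: I[1,1], I[1,4]^3, I[3,3].
HN type (ℓ=3): μ^(1)=27; μ^(2)=-1; μ^(3)=-15

((1, 0, 0, 0); (3, 3, 3, 3); (0, 0, 1, 0))


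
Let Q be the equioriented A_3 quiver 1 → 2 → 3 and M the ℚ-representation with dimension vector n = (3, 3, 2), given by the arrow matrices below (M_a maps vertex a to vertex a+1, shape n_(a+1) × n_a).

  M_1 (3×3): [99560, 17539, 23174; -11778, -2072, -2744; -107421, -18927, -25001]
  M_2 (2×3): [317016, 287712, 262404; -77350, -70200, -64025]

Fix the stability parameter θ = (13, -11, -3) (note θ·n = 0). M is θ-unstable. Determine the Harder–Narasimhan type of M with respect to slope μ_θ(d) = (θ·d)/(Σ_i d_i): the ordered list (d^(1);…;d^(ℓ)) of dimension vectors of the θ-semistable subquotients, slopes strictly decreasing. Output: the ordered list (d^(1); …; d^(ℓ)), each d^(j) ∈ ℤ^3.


Barcode: M ≅ I[1,2]^2, I[1,3], I[3,3]. HN layers by μ_θ (3 steps, strictly decreasing):
  μ^(1)=1; μ^(2)=-1/3; μ^(3)=-3

((2, 2, 0); (1, 1, 1); (0, 0, 1))


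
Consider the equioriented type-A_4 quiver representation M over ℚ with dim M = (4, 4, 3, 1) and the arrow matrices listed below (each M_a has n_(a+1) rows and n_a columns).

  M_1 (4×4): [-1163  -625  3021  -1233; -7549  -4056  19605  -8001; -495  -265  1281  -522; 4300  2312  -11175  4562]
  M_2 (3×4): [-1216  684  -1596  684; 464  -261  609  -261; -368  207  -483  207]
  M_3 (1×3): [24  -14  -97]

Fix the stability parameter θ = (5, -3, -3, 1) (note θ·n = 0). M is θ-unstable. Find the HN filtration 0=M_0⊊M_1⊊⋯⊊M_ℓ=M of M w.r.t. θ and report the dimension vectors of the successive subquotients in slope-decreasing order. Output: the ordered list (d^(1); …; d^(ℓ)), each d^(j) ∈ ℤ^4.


Barcode: M ≅ I[1,2]^3, I[1,4], I[3,3]^2. HN layers by μ_θ (3 steps, strictly decreasing):
  μ^(1)=1; μ^(2)=-1/3; μ^(3)=-3

((3, 3, 0, 1); (1, 1, 1, 0); (0, 0, 2, 0))


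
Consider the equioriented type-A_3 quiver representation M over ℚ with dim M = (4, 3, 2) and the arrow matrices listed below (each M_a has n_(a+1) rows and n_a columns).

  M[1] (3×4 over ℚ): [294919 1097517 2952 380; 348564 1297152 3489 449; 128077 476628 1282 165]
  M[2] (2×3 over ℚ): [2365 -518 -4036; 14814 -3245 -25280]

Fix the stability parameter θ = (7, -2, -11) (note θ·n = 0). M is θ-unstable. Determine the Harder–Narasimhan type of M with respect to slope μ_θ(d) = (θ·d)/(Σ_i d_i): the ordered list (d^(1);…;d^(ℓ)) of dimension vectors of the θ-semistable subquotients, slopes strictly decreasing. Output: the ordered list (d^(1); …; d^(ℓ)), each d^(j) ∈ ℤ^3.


Barcode: M ≅ I[1,1], I[1,2], I[1,3]^2. HN layers by μ_θ (3 steps, strictly decreasing):
  μ^(1)=7; μ^(2)=5/2; μ^(3)=-2

((1, 0, 0); (1, 1, 0); (2, 2, 2))


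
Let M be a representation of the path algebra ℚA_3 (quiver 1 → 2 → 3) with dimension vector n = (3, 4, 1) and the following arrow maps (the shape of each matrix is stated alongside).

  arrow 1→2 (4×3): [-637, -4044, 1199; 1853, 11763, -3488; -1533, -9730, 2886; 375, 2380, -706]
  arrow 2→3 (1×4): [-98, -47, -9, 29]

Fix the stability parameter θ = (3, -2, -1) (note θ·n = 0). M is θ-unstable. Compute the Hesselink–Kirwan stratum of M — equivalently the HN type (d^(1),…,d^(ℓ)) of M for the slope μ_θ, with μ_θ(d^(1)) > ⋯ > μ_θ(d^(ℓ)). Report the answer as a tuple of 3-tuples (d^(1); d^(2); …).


Via rank(M_{q-1}∘⋯∘M_p): M ≅ I[1,2]^2, I[1,3], I[2,2].
μ_θ-semistable layers: μ^(1)=1/2; μ^(2)=0; μ^(3)=-2

((2, 2, 0); (1, 1, 1); (0, 1, 0))


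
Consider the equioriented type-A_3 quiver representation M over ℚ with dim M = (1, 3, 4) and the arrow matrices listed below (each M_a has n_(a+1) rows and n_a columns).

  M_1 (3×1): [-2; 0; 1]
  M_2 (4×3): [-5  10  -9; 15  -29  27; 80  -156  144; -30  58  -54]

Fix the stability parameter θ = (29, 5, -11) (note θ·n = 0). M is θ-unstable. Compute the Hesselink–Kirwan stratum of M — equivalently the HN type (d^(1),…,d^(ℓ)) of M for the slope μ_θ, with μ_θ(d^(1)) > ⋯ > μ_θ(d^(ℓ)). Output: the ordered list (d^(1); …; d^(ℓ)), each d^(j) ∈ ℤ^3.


Interval decomposition of M: I[1,3], I[2,2], I[2,3], I[3,3]^2.
HN type (ℓ=4): μ^(1)=23/3; μ^(2)=5; μ^(3)=-3; μ^(4)=-11

((1, 1, 1); (0, 1, 0); (0, 1, 1); (0, 0, 2))


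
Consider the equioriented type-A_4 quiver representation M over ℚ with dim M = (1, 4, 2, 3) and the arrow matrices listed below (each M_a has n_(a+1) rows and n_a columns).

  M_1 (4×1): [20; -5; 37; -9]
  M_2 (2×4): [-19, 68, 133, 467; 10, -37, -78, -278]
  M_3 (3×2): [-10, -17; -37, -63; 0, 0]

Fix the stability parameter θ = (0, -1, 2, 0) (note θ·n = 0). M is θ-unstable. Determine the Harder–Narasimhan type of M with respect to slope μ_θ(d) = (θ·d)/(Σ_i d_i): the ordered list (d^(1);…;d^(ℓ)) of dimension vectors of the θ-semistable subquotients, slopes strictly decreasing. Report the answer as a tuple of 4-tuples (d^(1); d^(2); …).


Interval decomposition of M: I[1,4], I[2,2]^2, I[2,4], I[4,4].
HN type (ℓ=4): μ^(1)=1; μ^(2)=0; μ^(3)=-1/2; μ^(4)=-1

((0, 0, 2, 2); (0, 0, 0, 1); (1, 1, 0, 0); (0, 3, 0, 0))


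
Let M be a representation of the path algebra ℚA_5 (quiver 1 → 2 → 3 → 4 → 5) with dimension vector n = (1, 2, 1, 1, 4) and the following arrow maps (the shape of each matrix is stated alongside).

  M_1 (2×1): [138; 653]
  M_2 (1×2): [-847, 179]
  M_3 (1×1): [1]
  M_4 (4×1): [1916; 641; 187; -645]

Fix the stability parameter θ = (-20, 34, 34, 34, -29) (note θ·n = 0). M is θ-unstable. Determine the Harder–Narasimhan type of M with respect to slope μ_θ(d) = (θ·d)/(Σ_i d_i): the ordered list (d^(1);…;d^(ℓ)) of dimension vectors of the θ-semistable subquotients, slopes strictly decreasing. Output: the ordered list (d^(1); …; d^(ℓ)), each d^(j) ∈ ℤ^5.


Via rank(M_{q-1}∘⋯∘M_p): M ≅ I[1,5], I[2,2], I[5,5]^3.
μ_θ-semistable layers: μ^(1)=34; μ^(2)=73/4; μ^(3)=-20; μ^(4)=-29

((0, 1, 0, 0, 0); (0, 1, 1, 1, 1); (1, 0, 0, 0, 0); (0, 0, 0, 0, 3))


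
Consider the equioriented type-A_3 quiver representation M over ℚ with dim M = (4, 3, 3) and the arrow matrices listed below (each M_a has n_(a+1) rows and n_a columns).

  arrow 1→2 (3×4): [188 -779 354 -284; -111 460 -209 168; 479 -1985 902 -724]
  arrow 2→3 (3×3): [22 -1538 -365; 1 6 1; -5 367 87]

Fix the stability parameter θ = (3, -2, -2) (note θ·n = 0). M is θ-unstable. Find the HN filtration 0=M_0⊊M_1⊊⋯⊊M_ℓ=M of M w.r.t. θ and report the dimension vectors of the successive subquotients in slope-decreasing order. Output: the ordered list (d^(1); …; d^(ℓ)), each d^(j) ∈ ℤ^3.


Via rank(M_{q-1}∘⋯∘M_p): M ≅ I[1,1], I[1,3]^3.
μ_θ-semistable layers: μ^(1)=3; μ^(2)=-1/3

((1, 0, 0); (3, 3, 3))


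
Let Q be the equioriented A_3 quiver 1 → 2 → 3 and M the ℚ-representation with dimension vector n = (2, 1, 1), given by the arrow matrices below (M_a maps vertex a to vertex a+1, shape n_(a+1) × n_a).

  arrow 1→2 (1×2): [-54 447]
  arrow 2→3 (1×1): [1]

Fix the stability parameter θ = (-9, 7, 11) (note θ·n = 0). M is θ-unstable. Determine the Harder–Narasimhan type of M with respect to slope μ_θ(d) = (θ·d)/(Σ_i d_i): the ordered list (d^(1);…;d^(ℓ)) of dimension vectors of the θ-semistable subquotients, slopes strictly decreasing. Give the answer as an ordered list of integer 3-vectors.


Via rank(M_{q-1}∘⋯∘M_p): M ≅ I[1,1], I[1,3].
μ_θ-semistable layers: μ^(1)=11; μ^(2)=7; μ^(3)=-9

((0, 0, 1); (0, 1, 0); (2, 0, 0))


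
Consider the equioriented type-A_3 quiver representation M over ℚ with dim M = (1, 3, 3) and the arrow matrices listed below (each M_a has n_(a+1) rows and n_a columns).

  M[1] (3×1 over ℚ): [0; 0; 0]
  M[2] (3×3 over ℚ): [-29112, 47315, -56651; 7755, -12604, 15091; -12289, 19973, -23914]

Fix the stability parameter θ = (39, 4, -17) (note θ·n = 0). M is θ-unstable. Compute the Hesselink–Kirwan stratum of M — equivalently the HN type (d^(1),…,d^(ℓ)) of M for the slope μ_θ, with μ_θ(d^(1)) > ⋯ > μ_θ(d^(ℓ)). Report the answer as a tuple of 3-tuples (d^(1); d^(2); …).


Interval decomposition of M: I[1,1], I[2,2], I[2,3]^2, I[3,3].
HN type (ℓ=4): μ^(1)=39; μ^(2)=4; μ^(3)=-13/2; μ^(4)=-17

((1, 0, 0); (0, 1, 0); (0, 2, 2); (0, 0, 1))


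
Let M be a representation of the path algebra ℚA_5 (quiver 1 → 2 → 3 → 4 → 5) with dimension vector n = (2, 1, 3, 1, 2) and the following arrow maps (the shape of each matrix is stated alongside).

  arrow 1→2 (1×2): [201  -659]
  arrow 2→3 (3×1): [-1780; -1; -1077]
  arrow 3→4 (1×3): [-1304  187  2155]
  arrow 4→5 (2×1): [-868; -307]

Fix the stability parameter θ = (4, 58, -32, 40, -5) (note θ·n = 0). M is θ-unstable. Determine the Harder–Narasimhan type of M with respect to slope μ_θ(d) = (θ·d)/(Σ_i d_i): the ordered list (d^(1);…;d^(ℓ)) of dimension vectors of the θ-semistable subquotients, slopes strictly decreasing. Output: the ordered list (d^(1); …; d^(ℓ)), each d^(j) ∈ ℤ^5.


Interval decomposition of M: I[1,1], I[1,5], I[3,3]^2, I[5,5].
HN type (ℓ=5): μ^(1)=35/2; μ^(2)=13; μ^(3)=4; μ^(4)=-5; μ^(5)=-32

((0, 0, 0, 1, 1); (0, 1, 1, 0, 0); (2, 0, 0, 0, 0); (0, 0, 0, 0, 1); (0, 0, 2, 0, 0))


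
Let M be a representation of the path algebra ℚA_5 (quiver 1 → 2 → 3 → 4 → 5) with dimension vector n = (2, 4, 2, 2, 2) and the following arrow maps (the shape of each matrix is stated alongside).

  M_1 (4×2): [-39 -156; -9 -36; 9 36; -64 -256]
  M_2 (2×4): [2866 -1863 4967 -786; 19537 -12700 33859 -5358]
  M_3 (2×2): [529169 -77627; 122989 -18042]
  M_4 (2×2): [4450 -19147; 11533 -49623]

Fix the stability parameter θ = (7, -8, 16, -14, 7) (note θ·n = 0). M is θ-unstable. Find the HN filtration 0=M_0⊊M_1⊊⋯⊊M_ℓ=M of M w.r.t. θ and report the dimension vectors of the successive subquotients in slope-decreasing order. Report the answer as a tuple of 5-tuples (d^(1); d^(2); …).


Via rank(M_{q-1}∘⋯∘M_p): M ≅ I[1,1], I[1,2], I[2,2], I[2,5]^2.
μ_θ-semistable layers: μ^(1)=7; μ^(2)=1; μ^(3)=-1/2; μ^(4)=-8

((1, 0, 0, 0, 2); (0, 0, 2, 2, 0); (1, 1, 0, 0, 0); (0, 3, 0, 0, 0))


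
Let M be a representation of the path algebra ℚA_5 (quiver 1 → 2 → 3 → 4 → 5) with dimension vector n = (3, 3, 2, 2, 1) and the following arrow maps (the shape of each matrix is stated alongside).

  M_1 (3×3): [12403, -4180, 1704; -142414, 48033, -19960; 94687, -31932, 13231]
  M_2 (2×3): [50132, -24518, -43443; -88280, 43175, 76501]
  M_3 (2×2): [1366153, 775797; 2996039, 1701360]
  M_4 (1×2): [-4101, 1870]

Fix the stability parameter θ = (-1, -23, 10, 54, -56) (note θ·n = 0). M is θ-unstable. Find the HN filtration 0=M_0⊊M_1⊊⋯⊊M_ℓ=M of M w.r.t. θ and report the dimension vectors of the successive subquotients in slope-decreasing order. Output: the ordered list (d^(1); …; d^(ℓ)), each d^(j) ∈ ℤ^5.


Via rank(M_{q-1}∘⋯∘M_p): M ≅ I[1,2], I[1,4], I[1,5].
μ_θ-semistable layers: μ^(1)=54; μ^(2)=10; μ^(3)=8/3; μ^(4)=-12

((0, 0, 0, 1, 0); (0, 0, 1, 0, 0); (0, 0, 1, 1, 1); (3, 3, 0, 0, 0))


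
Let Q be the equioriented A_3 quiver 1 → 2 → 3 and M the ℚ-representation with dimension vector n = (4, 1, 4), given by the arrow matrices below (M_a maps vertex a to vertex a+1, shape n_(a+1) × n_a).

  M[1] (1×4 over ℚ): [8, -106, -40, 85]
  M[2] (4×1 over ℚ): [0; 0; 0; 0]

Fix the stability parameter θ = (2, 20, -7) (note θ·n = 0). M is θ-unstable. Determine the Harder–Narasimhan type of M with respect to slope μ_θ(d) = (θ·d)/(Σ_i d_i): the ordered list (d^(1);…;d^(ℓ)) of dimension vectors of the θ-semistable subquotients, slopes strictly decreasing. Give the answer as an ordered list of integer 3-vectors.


Via rank(M_{q-1}∘⋯∘M_p): M ≅ I[1,1]^3, I[1,2], I[3,3]^4.
μ_θ-semistable layers: μ^(1)=20; μ^(2)=2; μ^(3)=-7

((0, 1, 0); (4, 0, 0); (0, 0, 4))


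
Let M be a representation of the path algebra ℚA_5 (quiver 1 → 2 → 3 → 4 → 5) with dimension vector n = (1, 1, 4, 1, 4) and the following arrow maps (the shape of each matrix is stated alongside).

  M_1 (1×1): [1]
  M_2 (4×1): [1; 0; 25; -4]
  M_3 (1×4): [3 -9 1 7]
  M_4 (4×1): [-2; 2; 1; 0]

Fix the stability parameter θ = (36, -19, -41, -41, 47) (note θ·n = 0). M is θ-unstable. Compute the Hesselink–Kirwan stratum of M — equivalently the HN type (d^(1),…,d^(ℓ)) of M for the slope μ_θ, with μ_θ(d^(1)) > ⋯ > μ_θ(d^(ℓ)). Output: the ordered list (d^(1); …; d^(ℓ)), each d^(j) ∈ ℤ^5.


Barcode: M ≅ I[1,3], I[3,3]^2, I[3,5], I[5,5]^3. HN layers by μ_θ (3 steps, strictly decreasing):
  μ^(1)=47; μ^(2)=-8; μ^(3)=-41

((0, 0, 0, 0, 4); (1, 1, 1, 0, 0); (0, 0, 3, 1, 0))


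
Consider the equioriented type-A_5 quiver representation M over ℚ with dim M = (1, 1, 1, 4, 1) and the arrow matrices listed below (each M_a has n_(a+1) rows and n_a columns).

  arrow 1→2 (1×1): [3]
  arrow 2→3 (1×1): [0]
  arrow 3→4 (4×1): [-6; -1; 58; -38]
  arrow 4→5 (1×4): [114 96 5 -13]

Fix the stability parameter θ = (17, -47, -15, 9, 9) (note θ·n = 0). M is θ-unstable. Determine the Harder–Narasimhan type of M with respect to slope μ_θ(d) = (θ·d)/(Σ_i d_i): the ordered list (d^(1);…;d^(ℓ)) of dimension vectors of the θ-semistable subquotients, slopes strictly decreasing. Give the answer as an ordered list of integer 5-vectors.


Barcode: M ≅ I[1,2], I[3,5], I[4,4]^3. HN layers by μ_θ (2 steps, strictly decreasing):
  μ^(1)=9; μ^(2)=-15

((0, 0, 0, 4, 1); (1, 1, 1, 0, 0))


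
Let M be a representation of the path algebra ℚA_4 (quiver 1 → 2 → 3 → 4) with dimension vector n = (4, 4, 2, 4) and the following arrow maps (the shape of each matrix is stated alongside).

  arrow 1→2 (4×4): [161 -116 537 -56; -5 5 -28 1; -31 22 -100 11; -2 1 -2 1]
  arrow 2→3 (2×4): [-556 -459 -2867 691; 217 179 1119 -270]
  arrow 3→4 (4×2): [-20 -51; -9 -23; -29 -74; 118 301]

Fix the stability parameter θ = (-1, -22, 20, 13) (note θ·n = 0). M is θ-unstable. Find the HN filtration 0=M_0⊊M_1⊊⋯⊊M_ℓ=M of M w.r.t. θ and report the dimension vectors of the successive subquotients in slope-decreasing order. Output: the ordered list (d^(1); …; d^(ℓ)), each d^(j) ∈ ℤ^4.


Via rank(M_{q-1}∘⋯∘M_p): M ≅ I[1,2]^2, I[1,4]^2, I[4,4]^2.
μ_θ-semistable layers: μ^(1)=33/2; μ^(2)=13; μ^(3)=-23/2

((0, 0, 2, 2); (0, 0, 0, 2); (4, 4, 0, 0))


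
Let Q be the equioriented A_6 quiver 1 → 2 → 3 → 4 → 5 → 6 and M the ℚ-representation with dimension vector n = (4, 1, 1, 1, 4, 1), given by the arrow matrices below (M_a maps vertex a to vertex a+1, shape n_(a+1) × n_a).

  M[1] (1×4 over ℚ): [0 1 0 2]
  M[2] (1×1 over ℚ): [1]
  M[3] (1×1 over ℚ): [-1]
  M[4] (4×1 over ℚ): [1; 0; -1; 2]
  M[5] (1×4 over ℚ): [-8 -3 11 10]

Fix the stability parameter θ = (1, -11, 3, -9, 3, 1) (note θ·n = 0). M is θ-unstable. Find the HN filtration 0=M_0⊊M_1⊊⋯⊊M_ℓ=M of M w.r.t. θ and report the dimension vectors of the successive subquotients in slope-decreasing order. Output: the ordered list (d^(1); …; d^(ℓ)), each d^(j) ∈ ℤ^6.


Interval decomposition of M: I[1,1]^3, I[1,6], I[5,5]^3.
HN type (ℓ=5): μ^(1)=3; μ^(2)=2; μ^(3)=1; μ^(4)=-3; μ^(5)=-5

((0, 0, 0, 0, 3, 0); (0, 0, 0, 0, 1, 1); (3, 0, 0, 0, 0, 0); (0, 0, 1, 1, 0, 0); (1, 1, 0, 0, 0, 0))


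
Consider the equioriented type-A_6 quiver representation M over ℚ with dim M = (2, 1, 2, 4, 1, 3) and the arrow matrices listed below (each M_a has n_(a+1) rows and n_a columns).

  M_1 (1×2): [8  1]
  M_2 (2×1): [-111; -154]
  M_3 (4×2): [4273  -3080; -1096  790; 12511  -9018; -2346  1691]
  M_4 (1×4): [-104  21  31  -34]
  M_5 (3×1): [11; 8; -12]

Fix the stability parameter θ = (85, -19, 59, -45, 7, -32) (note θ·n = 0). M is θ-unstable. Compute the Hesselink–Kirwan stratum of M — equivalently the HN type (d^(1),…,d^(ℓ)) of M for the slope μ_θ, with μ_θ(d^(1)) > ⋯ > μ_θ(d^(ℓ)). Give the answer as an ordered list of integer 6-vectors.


Barcode: M ≅ I[1,1], I[1,6], I[3,4], I[4,4]^2, I[6,6]^2. HN layers by μ_θ (5 steps, strictly decreasing):
  μ^(1)=85; μ^(2)=55/6; μ^(3)=7; μ^(4)=-32; μ^(5)=-45

((1, 0, 0, 0, 0, 0); (1, 1, 1, 1, 1, 1); (0, 0, 1, 1, 0, 0); (0, 0, 0, 0, 0, 2); (0, 0, 0, 2, 0, 0))


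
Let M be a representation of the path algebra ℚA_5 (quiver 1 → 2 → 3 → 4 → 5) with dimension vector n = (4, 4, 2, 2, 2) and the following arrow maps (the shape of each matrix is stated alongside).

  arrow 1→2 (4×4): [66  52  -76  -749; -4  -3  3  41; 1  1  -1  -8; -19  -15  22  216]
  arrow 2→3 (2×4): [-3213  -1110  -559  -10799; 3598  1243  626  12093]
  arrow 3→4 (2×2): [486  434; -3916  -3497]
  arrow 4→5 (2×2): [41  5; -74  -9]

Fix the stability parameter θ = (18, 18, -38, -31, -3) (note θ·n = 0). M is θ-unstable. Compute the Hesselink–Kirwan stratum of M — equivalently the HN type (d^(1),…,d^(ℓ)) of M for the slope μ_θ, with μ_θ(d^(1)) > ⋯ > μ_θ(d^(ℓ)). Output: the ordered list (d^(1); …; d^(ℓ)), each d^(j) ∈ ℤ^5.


Barcode: M ≅ I[1,2]^2, I[1,5]^2. HN layers by μ_θ (3 steps, strictly decreasing):
  μ^(1)=18; μ^(2)=-3; μ^(3)=-33/4

((2, 2, 0, 0, 0); (0, 0, 0, 0, 2); (2, 2, 2, 2, 0))


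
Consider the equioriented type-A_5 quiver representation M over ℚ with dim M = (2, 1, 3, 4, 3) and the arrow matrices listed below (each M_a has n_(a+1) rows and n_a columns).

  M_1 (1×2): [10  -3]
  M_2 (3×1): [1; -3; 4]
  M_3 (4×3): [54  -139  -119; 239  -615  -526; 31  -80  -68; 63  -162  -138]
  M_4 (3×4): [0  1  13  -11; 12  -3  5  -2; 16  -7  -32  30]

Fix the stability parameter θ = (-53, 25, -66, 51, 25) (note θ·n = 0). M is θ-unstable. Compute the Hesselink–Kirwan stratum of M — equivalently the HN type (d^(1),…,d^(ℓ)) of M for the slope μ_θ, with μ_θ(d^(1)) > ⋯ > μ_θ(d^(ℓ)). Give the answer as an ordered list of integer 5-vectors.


Interval decomposition of M: I[1,1], I[1,5], I[3,5]^2, I[4,4].
HN type (ℓ=5): μ^(1)=51; μ^(2)=38; μ^(3)=-41/2; μ^(4)=-53; μ^(5)=-66

((0, 0, 0, 1, 0); (0, 0, 0, 3, 3); (0, 1, 1, 0, 0); (2, 0, 0, 0, 0); (0, 0, 2, 0, 0))


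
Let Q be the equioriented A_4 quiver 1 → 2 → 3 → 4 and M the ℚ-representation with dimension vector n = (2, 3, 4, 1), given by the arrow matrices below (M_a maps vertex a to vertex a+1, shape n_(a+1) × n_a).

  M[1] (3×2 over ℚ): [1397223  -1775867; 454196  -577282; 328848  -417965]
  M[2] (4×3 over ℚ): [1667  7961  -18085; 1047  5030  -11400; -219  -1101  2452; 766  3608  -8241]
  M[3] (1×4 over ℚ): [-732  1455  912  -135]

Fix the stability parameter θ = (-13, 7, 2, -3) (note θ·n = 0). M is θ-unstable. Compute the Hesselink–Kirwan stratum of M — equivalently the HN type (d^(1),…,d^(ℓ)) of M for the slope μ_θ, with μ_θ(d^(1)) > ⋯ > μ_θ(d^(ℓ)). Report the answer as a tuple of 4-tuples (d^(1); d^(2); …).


Interval decomposition of M: I[1,3], I[1,4], I[2,3], I[3,3].
HN type (ℓ=3): μ^(1)=9/2; μ^(2)=2; μ^(3)=-13

((0, 2, 2, 0); (0, 1, 2, 1); (2, 0, 0, 0))


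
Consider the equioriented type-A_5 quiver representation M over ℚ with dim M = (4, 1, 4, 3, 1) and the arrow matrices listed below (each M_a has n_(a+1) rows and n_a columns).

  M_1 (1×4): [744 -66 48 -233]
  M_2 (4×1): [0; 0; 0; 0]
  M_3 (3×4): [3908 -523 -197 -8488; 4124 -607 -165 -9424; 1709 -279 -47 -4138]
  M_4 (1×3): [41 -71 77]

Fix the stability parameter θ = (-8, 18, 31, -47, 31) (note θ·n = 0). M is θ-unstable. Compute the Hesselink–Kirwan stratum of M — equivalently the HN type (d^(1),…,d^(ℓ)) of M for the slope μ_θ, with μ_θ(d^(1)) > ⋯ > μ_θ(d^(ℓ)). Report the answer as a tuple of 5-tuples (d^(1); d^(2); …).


Barcode: M ≅ I[1,1]^3, I[1,2], I[3,3], I[3,4]^2, I[3,5]. HN layers by μ_θ (3 steps, strictly decreasing):
  μ^(1)=31; μ^(2)=18; μ^(3)=-8

((0, 0, 1, 0, 1); (0, 1, 0, 0, 0); (4, 0, 3, 3, 0))


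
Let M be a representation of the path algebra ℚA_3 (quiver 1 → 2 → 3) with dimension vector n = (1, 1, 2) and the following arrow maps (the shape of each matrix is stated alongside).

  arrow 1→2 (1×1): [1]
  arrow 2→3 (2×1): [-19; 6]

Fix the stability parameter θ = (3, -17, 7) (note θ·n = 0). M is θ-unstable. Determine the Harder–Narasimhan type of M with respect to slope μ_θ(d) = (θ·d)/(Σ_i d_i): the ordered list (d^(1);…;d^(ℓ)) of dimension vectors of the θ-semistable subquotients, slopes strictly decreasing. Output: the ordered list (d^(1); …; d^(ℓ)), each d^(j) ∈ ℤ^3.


Interval decomposition of M: I[1,3], I[3,3].
HN type (ℓ=2): μ^(1)=7; μ^(2)=-7

((0, 0, 2); (1, 1, 0))


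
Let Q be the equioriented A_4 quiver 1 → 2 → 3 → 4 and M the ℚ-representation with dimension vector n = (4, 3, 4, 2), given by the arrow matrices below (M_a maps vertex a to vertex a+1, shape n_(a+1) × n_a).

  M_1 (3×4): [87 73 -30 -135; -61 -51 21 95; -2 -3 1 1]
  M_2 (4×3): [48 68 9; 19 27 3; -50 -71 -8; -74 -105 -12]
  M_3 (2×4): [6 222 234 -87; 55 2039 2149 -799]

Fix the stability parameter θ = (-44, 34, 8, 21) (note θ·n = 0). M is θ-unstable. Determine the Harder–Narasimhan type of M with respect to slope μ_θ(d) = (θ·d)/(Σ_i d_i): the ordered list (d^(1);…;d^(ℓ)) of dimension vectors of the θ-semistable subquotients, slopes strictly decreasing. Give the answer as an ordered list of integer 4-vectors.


Barcode: M ≅ I[1,1], I[1,3], I[1,4]^2, I[3,3]. HN layers by μ_θ (3 steps, strictly decreasing):
  μ^(1)=21; μ^(2)=8; μ^(3)=-44

((0, 3, 3, 2); (0, 0, 1, 0); (4, 0, 0, 0))


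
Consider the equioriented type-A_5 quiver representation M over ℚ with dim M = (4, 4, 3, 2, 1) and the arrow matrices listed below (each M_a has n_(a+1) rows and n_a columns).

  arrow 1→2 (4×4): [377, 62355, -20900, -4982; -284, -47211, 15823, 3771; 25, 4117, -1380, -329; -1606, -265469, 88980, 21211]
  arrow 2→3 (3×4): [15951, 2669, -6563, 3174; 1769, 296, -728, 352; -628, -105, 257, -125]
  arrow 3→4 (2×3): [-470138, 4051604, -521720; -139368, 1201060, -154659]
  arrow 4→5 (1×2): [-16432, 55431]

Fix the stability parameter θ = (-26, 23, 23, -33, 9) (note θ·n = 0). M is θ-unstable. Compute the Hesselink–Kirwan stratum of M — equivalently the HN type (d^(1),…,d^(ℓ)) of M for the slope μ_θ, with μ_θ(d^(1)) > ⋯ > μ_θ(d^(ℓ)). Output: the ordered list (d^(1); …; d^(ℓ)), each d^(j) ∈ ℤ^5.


Via rank(M_{q-1}∘⋯∘M_p): M ≅ I[1,2], I[1,3], I[1,4], I[1,5].
μ_θ-semistable layers: μ^(1)=23; μ^(2)=9; μ^(3)=13/3; μ^(4)=-26

((0, 2, 1, 0, 0); (0, 0, 0, 0, 1); (0, 2, 2, 2, 0); (4, 0, 0, 0, 0))


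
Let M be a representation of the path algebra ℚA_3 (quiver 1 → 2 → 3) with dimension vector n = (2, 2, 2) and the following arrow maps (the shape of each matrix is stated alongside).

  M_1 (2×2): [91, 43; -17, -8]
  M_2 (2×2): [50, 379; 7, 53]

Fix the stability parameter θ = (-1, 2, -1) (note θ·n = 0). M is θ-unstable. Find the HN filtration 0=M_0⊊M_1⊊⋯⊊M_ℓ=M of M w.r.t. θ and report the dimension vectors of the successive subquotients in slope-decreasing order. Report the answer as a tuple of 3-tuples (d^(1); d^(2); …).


Via rank(M_{q-1}∘⋯∘M_p): M ≅ I[1,3]^2.
μ_θ-semistable layers: μ^(1)=1/2; μ^(2)=-1

((0, 2, 2); (2, 0, 0))


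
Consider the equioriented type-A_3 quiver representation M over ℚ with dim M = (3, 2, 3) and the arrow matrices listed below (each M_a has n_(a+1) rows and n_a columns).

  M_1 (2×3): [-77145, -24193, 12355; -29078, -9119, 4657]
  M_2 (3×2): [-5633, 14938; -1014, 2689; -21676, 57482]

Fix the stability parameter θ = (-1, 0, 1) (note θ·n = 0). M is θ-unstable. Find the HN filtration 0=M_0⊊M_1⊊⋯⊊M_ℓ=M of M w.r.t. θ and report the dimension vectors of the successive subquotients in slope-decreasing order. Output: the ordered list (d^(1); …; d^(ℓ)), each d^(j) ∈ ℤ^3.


Via rank(M_{q-1}∘⋯∘M_p): M ≅ I[1,1], I[1,3]^2, I[3,3].
μ_θ-semistable layers: μ^(1)=1; μ^(2)=0; μ^(3)=-1

((0, 0, 3); (0, 2, 0); (3, 0, 0))


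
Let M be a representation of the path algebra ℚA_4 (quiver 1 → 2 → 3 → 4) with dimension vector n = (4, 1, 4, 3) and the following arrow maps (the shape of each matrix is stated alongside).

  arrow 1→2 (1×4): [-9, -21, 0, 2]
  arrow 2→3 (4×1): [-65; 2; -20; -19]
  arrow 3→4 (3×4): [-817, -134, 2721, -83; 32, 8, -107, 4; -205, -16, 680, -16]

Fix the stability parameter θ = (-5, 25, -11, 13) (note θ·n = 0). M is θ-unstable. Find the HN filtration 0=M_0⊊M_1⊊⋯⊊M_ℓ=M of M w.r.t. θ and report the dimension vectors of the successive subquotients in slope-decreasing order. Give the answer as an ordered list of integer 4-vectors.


Interval decomposition of M: I[1,1]^3, I[1,4], I[3,3], I[3,4]^2.
HN type (ℓ=4): μ^(1)=13; μ^(2)=7; μ^(3)=-5; μ^(4)=-11

((0, 0, 0, 3); (0, 1, 1, 0); (4, 0, 0, 0); (0, 0, 3, 0))


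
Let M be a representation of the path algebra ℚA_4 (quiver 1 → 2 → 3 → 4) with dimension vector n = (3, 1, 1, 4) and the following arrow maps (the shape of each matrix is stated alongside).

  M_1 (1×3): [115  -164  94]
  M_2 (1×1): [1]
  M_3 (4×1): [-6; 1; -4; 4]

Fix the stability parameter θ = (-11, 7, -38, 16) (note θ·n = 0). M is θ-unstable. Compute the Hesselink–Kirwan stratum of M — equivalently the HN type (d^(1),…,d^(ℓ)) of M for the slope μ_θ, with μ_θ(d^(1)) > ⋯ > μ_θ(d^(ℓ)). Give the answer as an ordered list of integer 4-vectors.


Via rank(M_{q-1}∘⋯∘M_p): M ≅ I[1,1]^2, I[1,4], I[4,4]^3.
μ_θ-semistable layers: μ^(1)=16; μ^(2)=-11; μ^(3)=-14

((0, 0, 0, 4); (2, 0, 0, 0); (1, 1, 1, 0))


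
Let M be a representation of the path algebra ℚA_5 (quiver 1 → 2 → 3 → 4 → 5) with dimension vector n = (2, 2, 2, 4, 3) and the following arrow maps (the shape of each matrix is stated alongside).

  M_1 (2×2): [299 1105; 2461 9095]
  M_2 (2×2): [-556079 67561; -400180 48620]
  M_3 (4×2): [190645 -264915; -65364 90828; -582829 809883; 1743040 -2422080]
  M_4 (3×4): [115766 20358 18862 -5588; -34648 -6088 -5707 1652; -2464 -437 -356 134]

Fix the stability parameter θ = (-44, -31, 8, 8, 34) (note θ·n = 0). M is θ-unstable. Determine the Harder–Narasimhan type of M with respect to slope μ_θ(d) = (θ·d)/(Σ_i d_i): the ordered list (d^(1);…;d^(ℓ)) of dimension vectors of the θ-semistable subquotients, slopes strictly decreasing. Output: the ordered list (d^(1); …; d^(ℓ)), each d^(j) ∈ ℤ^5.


Via rank(M_{q-1}∘⋯∘M_p): M ≅ I[1,1], I[1,2], I[2,5], I[3,3], I[4,4], I[4,5]^2.
μ_θ-semistable layers: μ^(1)=34; μ^(2)=8; μ^(3)=-31; μ^(4)=-44

((0, 0, 0, 0, 3); (0, 0, 2, 4, 0); (0, 2, 0, 0, 0); (2, 0, 0, 0, 0))


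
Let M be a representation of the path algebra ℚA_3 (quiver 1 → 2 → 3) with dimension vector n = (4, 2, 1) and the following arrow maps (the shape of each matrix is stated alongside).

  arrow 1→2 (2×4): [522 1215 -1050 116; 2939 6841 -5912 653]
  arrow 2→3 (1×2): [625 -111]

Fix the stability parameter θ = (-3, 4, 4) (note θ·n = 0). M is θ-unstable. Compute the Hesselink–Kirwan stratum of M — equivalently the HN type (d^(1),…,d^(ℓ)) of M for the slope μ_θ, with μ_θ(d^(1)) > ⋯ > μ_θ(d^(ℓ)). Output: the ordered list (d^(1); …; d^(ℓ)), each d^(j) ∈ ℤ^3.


Via rank(M_{q-1}∘⋯∘M_p): M ≅ I[1,1]^2, I[1,2], I[1,3].
μ_θ-semistable layers: μ^(1)=4; μ^(2)=-3

((0, 2, 1); (4, 0, 0))


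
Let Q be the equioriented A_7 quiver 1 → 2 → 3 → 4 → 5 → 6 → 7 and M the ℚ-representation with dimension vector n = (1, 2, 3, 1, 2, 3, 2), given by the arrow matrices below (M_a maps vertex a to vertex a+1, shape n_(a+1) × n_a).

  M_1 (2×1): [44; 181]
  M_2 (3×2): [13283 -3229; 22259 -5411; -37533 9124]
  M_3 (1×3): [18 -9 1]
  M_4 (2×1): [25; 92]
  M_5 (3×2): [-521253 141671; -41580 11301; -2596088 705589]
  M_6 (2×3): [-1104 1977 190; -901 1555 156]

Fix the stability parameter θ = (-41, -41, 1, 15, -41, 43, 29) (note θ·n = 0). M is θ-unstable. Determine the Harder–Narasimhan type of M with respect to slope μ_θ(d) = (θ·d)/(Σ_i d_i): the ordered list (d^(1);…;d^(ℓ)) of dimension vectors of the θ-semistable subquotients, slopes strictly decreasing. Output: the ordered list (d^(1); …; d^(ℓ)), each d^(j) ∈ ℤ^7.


Via rank(M_{q-1}∘⋯∘M_p): M ≅ I[1,7], I[2,3], I[3,3], I[5,7], I[6,6].
μ_θ-semistable layers: μ^(1)=43; μ^(2)=36; μ^(3)=1; μ^(4)=-25/3; μ^(5)=-41

((0, 0, 0, 0, 0, 1, 0); (0, 0, 0, 0, 0, 2, 2); (0, 0, 2, 0, 0, 0, 0); (0, 0, 1, 1, 1, 0, 0); (1, 2, 0, 0, 1, 0, 0))


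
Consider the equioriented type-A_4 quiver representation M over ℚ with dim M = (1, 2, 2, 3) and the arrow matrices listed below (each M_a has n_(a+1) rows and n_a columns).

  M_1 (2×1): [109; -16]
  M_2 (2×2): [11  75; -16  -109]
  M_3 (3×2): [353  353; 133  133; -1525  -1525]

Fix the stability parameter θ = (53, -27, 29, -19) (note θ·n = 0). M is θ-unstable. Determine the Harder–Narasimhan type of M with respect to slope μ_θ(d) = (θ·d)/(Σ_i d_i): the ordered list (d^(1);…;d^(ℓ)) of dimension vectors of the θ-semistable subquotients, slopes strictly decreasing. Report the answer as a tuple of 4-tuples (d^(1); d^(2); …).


Interval decomposition of M: I[1,4], I[2,3], I[4,4]^2.
HN type (ℓ=4): μ^(1)=29; μ^(2)=9; μ^(3)=-19; μ^(4)=-27

((0, 0, 1, 0); (1, 1, 1, 1); (0, 0, 0, 2); (0, 1, 0, 0))


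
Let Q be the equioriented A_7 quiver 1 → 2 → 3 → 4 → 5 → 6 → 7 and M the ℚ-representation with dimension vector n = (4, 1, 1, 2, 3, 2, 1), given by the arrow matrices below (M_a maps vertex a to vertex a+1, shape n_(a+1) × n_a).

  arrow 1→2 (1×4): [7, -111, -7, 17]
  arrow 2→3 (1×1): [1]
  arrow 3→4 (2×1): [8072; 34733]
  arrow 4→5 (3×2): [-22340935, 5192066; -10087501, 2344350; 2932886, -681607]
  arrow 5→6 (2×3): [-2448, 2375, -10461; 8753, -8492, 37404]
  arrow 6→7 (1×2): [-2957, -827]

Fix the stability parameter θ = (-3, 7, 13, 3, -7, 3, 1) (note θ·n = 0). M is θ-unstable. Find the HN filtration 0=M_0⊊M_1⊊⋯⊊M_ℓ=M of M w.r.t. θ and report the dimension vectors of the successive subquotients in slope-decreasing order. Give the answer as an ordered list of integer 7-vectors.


Barcode: M ≅ I[1,1]^3, I[1,7], I[4,6], I[5,5]. HN layers by μ_θ (5 steps, strictly decreasing):
  μ^(1)=10/3; μ^(2)=3; μ^(3)=-2; μ^(4)=-3; μ^(5)=-7

((0, 1, 1, 1, 1, 1, 1); (0, 0, 0, 0, 0, 1, 0); (0, 0, 0, 1, 1, 0, 0); (4, 0, 0, 0, 0, 0, 0); (0, 0, 0, 0, 1, 0, 0))


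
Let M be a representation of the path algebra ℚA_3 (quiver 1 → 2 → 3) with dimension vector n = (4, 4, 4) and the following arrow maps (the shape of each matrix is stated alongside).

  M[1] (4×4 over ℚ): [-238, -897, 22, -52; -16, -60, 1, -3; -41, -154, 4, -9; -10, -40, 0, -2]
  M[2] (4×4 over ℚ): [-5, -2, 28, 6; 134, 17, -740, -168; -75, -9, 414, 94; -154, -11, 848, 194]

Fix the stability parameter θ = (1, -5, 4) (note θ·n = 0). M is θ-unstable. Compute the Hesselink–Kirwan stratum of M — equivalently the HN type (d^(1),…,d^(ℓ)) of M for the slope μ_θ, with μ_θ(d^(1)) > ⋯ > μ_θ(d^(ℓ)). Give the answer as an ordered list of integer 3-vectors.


Via rank(M_{q-1}∘⋯∘M_p): M ≅ I[1,1], I[1,3]^3, I[2,3].
μ_θ-semistable layers: μ^(1)=4; μ^(2)=1; μ^(3)=-2; μ^(4)=-5

((0, 0, 4); (1, 0, 0); (3, 3, 0); (0, 1, 0))


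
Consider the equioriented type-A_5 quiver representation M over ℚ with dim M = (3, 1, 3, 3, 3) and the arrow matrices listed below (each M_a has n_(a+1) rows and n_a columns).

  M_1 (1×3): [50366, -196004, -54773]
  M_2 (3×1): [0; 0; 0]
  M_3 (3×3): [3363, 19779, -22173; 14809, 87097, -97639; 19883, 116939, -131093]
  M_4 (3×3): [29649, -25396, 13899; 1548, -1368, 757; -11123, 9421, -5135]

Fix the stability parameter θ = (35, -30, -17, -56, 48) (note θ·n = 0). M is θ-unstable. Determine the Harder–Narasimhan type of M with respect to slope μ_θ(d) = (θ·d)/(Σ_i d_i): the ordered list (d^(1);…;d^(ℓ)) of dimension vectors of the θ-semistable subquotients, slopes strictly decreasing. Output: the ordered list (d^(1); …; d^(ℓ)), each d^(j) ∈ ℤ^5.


Barcode: M ≅ I[1,1]^2, I[1,2], I[3,3]^2, I[3,5], I[4,5]^2. HN layers by μ_θ (6 steps, strictly decreasing):
  μ^(1)=48; μ^(2)=35; μ^(3)=5/2; μ^(4)=-17; μ^(5)=-73/2; μ^(6)=-56

((0, 0, 0, 0, 3); (2, 0, 0, 0, 0); (1, 1, 0, 0, 0); (0, 0, 2, 0, 0); (0, 0, 1, 1, 0); (0, 0, 0, 2, 0))
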